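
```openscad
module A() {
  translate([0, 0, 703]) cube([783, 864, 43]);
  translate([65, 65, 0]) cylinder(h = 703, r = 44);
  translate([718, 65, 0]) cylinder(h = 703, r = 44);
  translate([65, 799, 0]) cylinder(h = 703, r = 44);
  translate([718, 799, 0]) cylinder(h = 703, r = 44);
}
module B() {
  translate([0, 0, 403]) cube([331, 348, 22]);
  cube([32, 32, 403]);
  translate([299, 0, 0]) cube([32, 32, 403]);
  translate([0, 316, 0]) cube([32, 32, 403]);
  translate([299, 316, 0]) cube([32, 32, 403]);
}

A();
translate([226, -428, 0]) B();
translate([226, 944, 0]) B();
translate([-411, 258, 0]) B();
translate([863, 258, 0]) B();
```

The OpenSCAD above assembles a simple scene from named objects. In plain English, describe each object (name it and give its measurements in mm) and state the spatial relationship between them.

A is a table with a 783×864 mm rectangular top, 43 mm thick, top surface at z = 746 mm, supported by four round legs of 88 mm diameter, each leg's bounding box inset 21 mm from the nearest pair of top edges, running from the floor.

B is a four-legged stool. The seat is a 331×348×22 mm slab whose top surface is at z = 425 mm; four square legs, each 32×32 mm in cross-section, run from the floor (z = 0) to the underside of the seat, each flush with a corner of the seat.

Four stools sit around the table at the −y, +y, −x, +x sides.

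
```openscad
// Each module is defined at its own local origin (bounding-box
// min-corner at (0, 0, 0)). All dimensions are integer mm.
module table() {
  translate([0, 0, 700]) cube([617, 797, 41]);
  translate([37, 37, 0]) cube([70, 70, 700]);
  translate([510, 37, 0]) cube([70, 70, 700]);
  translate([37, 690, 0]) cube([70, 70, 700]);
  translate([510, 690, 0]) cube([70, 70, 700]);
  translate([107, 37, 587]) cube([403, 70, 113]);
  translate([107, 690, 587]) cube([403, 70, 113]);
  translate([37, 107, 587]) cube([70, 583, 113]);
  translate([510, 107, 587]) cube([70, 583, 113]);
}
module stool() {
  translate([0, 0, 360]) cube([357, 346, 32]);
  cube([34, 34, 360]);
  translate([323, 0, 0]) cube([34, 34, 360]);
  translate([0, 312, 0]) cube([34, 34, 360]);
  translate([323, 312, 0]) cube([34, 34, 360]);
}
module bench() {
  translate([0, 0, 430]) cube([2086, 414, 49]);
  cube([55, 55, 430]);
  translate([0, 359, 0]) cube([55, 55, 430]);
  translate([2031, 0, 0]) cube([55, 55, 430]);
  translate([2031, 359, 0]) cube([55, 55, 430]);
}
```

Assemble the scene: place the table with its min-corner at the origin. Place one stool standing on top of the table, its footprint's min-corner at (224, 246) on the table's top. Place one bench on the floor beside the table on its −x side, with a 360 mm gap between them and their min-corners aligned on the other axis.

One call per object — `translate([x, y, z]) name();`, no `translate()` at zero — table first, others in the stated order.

table();
translate([224, 246, 741]) stool();
translate([-2446, 0, 0]) bench();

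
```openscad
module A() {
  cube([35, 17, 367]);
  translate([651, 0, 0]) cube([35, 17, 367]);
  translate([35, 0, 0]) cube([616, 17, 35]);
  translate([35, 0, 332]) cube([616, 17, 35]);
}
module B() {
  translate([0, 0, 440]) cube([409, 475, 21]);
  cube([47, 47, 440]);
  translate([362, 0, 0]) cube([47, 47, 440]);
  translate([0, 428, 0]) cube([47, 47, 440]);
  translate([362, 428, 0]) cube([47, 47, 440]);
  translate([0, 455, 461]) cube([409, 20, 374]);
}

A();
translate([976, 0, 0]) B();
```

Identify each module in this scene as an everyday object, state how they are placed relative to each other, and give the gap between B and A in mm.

A is a picture frame. B is a chair. The chair is on the floor beside the picture frame on its +x side. The gap between the chair and the picture frame is 290 mm.

The chair's nearest face is 290 mm from the picture frame's +x face.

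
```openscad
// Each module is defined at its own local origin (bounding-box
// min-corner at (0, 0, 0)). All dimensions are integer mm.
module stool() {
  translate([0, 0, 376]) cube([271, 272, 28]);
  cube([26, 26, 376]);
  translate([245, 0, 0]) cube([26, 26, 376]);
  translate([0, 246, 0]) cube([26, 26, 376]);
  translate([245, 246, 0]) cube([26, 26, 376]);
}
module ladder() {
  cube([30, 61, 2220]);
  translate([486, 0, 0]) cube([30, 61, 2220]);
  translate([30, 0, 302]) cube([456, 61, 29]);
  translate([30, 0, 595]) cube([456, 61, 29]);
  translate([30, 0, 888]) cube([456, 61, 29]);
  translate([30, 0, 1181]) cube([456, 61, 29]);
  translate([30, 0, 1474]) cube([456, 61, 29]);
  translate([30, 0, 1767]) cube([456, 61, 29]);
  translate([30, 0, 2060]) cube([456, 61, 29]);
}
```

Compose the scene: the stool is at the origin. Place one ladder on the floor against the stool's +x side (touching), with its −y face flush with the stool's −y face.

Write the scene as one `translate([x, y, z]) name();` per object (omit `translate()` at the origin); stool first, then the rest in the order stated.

stool();
translate([271, 0, 0]) ladder();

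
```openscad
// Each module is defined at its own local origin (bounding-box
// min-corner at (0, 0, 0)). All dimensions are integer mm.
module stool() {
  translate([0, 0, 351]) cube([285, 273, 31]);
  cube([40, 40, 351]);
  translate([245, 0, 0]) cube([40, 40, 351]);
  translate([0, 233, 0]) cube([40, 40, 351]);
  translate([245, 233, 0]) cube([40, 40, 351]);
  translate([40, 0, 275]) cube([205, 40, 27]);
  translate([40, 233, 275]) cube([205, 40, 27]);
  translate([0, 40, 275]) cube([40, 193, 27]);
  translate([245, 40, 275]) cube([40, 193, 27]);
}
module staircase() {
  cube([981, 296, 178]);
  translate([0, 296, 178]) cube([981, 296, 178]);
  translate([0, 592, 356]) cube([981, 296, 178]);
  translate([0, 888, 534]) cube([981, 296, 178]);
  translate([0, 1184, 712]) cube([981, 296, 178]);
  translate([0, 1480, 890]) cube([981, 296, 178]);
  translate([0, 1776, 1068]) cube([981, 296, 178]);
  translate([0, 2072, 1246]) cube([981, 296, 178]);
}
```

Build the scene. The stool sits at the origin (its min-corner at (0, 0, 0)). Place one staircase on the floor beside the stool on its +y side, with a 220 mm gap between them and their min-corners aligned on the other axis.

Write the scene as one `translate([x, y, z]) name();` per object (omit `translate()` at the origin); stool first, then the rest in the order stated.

stool();
translate([0, 493, 0]) staircase();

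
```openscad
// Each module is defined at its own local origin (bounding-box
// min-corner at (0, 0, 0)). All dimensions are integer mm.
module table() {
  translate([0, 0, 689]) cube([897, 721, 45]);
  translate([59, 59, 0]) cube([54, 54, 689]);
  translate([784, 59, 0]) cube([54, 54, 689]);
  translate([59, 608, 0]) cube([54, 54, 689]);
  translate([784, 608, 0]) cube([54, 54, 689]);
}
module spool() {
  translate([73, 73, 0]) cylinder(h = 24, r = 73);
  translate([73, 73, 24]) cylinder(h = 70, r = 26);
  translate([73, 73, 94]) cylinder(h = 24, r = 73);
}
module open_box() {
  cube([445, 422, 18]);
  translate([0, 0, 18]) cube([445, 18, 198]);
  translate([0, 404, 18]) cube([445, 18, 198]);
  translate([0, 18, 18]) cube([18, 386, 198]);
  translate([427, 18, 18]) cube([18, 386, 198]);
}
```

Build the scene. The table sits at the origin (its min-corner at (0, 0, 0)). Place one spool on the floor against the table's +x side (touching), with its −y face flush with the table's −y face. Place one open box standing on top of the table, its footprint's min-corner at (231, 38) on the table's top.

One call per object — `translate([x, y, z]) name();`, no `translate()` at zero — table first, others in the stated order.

table();
translate([897, 0, 0]) spool();
translate([231, 38, 734]) open_box();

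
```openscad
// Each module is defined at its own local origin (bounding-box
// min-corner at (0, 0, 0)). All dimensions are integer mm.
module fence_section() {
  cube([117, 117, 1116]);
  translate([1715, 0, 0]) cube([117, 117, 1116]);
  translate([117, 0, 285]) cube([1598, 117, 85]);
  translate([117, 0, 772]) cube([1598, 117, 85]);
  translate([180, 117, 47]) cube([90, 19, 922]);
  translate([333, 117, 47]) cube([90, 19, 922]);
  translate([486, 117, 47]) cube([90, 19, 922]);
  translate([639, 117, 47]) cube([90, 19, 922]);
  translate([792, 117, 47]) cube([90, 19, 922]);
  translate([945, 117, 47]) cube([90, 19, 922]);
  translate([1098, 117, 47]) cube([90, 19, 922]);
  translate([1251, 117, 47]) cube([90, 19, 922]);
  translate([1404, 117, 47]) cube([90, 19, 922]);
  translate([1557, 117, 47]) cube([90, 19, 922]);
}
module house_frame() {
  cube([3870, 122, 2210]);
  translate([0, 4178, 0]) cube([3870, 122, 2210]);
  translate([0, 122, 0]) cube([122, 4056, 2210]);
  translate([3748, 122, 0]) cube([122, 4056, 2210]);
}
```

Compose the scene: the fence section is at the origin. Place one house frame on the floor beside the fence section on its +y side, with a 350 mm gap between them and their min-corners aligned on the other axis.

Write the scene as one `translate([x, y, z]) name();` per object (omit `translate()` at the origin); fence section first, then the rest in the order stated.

fence_section();
translate([0, 486, 0]) house_frame();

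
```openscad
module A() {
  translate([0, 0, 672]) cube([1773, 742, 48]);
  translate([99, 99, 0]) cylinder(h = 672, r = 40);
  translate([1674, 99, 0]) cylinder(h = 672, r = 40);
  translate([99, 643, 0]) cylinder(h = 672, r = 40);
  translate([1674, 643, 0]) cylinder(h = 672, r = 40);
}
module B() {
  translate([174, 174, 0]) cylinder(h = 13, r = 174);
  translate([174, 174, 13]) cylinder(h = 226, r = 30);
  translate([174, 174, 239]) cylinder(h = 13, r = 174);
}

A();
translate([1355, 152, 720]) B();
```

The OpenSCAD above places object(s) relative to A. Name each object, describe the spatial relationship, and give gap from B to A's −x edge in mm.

A is a table. B is a spool. The spool is on top of the table. The gap from the spool to the table's −x edge is 1355 mm.

The spool's min-x is at 1355; the table's min-x is 0; gap = 1355 mm.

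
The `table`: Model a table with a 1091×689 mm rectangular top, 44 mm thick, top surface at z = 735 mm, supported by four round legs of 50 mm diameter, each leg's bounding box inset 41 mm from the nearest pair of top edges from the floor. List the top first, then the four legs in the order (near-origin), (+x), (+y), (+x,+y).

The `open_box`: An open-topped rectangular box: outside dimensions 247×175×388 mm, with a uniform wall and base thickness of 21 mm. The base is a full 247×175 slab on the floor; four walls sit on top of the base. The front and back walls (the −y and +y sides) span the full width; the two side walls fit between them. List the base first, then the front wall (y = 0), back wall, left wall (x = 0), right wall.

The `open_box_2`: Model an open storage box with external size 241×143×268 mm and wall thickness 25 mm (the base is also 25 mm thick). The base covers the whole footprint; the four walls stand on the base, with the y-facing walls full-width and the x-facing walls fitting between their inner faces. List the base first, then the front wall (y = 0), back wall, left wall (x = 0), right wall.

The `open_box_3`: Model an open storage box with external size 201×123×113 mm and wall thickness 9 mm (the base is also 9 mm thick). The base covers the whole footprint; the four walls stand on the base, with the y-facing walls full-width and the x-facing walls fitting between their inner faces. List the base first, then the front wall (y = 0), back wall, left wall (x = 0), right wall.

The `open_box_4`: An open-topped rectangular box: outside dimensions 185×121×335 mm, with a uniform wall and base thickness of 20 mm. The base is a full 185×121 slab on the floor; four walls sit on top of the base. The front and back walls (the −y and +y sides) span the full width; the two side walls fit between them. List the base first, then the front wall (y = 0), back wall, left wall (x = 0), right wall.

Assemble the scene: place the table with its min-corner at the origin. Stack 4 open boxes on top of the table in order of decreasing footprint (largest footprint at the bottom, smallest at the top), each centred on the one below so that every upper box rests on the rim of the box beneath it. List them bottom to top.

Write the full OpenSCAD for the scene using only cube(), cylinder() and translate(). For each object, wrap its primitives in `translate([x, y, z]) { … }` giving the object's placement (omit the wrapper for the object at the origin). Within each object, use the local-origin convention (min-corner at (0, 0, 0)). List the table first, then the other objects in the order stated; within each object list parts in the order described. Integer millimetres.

translate([0, 0, 691]) cube([1091, 689, 44]);
translate([66, 66, 0]) cylinder(h = 691, r = 25);
translate([1025, 66, 0]) cylinder(h = 691, r = 25);
translate([66, 623, 0]) cylinder(h = 691, r = 25);
translate([1025, 623, 0]) cylinder(h = 691, r = 25);
translate([422, 257, 735]) {
  cube([247, 175, 21]);
  translate([0, 0, 21]) cube([247, 21, 367]);
  translate([0, 154, 21]) cube([247, 21, 367]);
  translate([0, 21, 21]) cube([21, 133, 367]);
  translate([226, 21, 21]) cube([21, 133, 367]);
}
translate([425, 273, 1123]) {
  cube([241, 143, 25]);
  translate([0, 0, 25]) cube([241, 25, 243]);
  translate([0, 118, 25]) cube([241, 25, 243]);
  translate([0, 25, 25]) cube([25, 93, 243]);
  translate([216, 25, 25]) cube([25, 93, 243]);
}
translate([445, 283, 1391]) {
  cube([201, 123, 9]);
  translate([0, 0, 9]) cube([201, 9, 104]);
  translate([0, 114, 9]) cube([201, 9, 104]);
  translate([0, 9, 9]) cube([9, 105, 104]);
  translate([192, 9, 9]) cube([9, 105, 104]);
}
translate([453, 284, 1504]) {
  cube([185, 121, 20]);
  translate([0, 0, 20]) cube([185, 20, 315]);
  translate([0, 101, 20]) cube([185, 20, 315]);
  translate([0, 20, 20]) cube([20, 81, 315]);
  translate([165, 20, 20]) cube([20, 81, 315]);
}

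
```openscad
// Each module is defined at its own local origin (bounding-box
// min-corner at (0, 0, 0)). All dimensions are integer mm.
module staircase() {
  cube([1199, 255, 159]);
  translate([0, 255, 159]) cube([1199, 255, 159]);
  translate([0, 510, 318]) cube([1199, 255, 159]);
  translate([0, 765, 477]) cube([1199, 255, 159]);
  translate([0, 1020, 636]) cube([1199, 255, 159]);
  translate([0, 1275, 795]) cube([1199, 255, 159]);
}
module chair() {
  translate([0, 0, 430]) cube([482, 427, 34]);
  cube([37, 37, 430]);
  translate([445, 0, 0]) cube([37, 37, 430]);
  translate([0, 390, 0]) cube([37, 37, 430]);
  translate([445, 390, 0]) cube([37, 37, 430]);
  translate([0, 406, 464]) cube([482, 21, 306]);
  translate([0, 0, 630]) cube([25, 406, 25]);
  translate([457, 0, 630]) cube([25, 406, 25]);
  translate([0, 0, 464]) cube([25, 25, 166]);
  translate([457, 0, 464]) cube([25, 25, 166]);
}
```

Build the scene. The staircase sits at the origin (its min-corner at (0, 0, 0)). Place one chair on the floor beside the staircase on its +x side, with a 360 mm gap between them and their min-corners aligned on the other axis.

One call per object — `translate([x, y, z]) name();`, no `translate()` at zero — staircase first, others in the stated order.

staircase();
translate([1559, 0, 0]) chair();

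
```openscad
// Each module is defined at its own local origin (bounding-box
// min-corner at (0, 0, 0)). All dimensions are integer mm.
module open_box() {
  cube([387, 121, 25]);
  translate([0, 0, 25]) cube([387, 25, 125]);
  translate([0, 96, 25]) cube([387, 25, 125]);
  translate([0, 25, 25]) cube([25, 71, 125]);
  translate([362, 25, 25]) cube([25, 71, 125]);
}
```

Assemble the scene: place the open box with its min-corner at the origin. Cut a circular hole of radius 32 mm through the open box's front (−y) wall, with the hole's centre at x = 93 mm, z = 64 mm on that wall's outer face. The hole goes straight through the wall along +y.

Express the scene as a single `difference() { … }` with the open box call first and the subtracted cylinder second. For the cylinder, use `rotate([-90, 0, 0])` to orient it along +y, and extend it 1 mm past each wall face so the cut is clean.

difference() {
  open_box();
  translate([93, -1, 64]) rotate([-90, 0, 0]) cylinder(h = 27, r = 32);
}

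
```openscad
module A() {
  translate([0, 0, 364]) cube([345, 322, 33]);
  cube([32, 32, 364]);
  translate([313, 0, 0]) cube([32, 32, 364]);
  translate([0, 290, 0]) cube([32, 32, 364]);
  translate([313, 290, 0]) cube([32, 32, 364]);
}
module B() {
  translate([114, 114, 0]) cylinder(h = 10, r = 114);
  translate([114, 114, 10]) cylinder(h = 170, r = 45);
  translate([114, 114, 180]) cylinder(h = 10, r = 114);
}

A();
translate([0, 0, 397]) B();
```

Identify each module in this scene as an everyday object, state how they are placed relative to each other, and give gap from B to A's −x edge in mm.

The spool's min-x is at 0; the stool's min-x is 0; gap = 0 mm.

A is a stool. B is a spool. The spool is on top of the stool. The gap from the spool to the stool's −x edge is 0 mm.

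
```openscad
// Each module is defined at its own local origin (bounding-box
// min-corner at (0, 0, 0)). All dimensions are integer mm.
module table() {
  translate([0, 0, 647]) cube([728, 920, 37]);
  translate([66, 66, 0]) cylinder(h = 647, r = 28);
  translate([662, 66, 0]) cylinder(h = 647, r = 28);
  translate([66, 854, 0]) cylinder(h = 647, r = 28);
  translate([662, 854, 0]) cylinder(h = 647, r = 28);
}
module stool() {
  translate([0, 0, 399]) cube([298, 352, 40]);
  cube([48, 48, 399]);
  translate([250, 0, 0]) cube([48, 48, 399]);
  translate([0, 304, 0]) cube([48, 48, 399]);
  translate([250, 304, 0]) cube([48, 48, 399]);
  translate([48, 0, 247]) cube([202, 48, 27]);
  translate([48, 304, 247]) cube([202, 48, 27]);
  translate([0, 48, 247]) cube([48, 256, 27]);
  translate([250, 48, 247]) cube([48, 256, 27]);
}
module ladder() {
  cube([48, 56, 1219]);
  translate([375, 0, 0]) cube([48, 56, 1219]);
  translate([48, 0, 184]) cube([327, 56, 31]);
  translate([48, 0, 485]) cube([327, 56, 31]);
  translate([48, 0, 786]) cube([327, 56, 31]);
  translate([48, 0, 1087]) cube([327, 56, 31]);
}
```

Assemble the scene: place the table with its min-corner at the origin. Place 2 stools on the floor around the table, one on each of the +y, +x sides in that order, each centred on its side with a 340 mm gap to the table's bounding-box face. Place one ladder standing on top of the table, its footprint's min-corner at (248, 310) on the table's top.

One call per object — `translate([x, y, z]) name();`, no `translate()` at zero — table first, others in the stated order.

table();
translate([215, 1260, 0]) stool();
translate([1068, 284, 0]) stool();
translate([248, 310, 684]) ladder();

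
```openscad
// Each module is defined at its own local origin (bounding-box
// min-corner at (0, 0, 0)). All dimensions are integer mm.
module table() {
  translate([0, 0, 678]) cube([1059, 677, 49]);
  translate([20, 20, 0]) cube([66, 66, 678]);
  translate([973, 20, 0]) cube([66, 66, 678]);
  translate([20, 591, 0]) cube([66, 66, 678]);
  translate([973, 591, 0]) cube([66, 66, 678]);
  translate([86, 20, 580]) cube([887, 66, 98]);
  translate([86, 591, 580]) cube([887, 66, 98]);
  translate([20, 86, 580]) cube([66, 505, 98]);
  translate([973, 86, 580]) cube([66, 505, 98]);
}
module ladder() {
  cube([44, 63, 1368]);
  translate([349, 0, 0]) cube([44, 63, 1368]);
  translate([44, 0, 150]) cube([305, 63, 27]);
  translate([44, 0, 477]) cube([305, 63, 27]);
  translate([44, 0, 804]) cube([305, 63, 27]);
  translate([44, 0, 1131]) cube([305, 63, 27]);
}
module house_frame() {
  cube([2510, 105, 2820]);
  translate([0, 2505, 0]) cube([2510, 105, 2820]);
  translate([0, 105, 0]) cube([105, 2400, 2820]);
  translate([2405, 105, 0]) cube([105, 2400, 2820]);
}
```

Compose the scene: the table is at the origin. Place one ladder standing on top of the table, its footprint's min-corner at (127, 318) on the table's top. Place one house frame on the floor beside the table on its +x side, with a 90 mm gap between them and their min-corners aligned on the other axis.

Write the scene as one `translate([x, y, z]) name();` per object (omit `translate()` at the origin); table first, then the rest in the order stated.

table();
translate([127, 318, 727]) ladder();
translate([1149, 0, 0]) house_frame();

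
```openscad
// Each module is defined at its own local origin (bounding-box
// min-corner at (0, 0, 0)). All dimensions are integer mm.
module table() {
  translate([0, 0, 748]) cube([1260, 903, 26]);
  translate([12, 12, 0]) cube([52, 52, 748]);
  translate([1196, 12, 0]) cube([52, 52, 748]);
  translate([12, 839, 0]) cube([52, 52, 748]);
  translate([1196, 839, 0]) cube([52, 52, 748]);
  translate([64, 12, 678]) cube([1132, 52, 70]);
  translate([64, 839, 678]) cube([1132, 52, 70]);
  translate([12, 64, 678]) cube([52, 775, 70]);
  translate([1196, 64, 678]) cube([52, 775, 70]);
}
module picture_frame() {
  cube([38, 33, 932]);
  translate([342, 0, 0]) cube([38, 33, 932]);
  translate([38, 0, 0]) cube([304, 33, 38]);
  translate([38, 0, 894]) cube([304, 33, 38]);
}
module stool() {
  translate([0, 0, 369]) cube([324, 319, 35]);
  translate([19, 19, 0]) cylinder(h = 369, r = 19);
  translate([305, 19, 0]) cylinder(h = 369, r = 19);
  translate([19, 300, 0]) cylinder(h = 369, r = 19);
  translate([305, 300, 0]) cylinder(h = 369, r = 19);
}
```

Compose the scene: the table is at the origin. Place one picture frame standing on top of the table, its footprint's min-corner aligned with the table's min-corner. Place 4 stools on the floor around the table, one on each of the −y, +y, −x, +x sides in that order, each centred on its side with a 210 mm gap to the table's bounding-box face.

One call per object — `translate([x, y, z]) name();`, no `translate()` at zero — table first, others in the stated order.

table();
translate([0, 0, 774]) picture_frame();
translate([468, -529, 0]) stool();
translate([468, 1113, 0]) stool();
translate([-534, 292, 0]) stool();
translate([1470, 292, 0]) stool();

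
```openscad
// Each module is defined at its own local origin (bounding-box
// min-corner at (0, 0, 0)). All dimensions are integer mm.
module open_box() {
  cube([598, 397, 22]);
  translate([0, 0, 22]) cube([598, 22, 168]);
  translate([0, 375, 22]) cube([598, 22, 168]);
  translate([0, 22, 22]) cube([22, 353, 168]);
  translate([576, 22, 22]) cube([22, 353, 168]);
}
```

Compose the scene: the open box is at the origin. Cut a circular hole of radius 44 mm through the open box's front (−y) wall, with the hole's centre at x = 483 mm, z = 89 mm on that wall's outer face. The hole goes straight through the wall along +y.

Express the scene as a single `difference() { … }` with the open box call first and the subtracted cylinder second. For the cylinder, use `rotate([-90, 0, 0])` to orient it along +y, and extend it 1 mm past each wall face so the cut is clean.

difference() {
  open_box();
  translate([483, -1, 89]) rotate([-90, 0, 0]) cylinder(h = 24, r = 44);
}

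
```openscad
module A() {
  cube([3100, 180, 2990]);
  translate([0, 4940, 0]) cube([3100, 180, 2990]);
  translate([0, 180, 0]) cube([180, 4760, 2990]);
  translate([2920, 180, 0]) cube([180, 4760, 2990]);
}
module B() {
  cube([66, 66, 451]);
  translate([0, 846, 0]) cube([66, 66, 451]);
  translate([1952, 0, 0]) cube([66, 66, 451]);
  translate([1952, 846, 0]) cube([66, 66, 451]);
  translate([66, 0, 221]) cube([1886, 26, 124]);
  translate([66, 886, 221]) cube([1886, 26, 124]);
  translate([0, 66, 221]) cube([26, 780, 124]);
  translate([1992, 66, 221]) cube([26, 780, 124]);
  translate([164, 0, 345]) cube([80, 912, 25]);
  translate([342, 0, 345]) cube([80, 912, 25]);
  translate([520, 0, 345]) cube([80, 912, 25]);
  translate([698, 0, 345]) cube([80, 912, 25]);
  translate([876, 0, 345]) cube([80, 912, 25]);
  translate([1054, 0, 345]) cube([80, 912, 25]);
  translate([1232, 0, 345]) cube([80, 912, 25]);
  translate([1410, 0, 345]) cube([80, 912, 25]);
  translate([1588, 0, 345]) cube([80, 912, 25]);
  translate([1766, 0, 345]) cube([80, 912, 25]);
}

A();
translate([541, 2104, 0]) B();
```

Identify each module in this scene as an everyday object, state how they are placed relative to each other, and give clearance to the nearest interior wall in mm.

Clearances: x = 361, y = 1924; minimum 361 mm.

A is a house frame. B is a bed frame. The bed frame sits inside the house frame, centred. The clearance to the nearest interior wall is 361 mm.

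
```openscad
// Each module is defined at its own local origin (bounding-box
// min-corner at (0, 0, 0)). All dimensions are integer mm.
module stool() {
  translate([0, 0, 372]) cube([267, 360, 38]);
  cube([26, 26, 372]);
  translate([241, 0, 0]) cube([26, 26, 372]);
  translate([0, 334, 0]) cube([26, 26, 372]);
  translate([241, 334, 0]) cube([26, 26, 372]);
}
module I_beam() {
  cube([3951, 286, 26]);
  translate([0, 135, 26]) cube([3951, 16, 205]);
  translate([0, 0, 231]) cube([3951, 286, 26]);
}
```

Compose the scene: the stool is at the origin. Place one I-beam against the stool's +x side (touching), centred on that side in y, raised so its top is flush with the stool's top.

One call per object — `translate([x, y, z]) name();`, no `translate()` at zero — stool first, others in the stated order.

stool();
translate([267, 37, 153]) I_beam();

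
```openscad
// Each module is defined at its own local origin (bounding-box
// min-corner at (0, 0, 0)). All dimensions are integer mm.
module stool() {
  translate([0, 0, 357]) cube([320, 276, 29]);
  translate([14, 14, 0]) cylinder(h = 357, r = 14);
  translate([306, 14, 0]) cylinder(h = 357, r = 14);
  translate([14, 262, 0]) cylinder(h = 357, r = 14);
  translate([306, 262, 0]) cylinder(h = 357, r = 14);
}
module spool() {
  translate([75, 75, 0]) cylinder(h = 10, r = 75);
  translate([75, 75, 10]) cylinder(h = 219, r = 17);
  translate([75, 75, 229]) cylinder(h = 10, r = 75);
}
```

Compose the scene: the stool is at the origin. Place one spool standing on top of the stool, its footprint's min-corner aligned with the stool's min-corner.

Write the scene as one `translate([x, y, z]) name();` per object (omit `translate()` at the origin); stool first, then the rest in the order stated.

stool();
translate([0, 0, 386]) spool();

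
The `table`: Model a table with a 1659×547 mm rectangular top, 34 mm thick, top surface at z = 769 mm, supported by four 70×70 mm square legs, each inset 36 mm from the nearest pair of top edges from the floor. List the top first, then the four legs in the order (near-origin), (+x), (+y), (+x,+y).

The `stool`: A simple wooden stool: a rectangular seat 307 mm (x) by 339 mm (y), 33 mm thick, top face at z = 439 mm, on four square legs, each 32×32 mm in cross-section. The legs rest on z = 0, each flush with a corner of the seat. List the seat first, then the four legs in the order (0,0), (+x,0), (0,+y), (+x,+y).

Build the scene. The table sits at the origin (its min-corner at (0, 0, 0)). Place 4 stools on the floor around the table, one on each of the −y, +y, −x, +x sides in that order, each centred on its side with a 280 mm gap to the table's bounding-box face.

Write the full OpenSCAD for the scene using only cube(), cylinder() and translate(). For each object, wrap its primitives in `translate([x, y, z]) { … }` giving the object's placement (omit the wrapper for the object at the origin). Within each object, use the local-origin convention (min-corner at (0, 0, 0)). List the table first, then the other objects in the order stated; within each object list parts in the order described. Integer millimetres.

translate([0, 0, 735]) cube([1659, 547, 34]);
translate([36, 36, 0]) cube([70, 70, 735]);
translate([1553, 36, 0]) cube([70, 70, 735]);
translate([36, 441, 0]) cube([70, 70, 735]);
translate([1553, 441, 0]) cube([70, 70, 735]);
translate([676, -619, 0]) {
  translate([0, 0, 406]) cube([307, 339, 33]);
  cube([32, 32, 406]);
  translate([275, 0, 0]) cube([32, 32, 406]);
  translate([0, 307, 0]) cube([32, 32, 406]);
  translate([275, 307, 0]) cube([32, 32, 406]);
}
translate([676, 827, 0]) {
  translate([0, 0, 406]) cube([307, 339, 33]);
  cube([32, 32, 406]);
  translate([275, 0, 0]) cube([32, 32, 406]);
  translate([0, 307, 0]) cube([32, 32, 406]);
  translate([275, 307, 0]) cube([32, 32, 406]);
}
translate([-587, 104, 0]) {
  translate([0, 0, 406]) cube([307, 339, 33]);
  cube([32, 32, 406]);
  translate([275, 0, 0]) cube([32, 32, 406]);
  translate([0, 307, 0]) cube([32, 32, 406]);
  translate([275, 307, 0]) cube([32, 32, 406]);
}
translate([1939, 104, 0]) {
  translate([0, 0, 406]) cube([307, 339, 33]);
  cube([32, 32, 406]);
  translate([275, 0, 0]) cube([32, 32, 406]);
  translate([0, 307, 0]) cube([32, 32, 406]);
  translate([275, 307, 0]) cube([32, 32, 406]);
}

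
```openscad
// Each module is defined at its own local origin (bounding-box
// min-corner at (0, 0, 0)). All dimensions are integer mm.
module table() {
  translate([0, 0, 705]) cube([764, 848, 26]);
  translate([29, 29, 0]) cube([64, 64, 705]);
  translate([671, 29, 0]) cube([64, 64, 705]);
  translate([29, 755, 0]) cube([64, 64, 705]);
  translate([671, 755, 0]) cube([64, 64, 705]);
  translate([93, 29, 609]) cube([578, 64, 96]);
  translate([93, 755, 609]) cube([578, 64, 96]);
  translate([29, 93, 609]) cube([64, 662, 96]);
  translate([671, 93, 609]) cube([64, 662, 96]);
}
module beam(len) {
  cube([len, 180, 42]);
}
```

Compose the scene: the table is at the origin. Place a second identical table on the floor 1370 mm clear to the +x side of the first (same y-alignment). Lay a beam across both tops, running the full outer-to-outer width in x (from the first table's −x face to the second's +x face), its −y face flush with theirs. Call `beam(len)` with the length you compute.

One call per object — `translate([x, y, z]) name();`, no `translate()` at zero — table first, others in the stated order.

table();
translate([2134, 0, 0]) table();
translate([0, 0, 731]) beam(2898);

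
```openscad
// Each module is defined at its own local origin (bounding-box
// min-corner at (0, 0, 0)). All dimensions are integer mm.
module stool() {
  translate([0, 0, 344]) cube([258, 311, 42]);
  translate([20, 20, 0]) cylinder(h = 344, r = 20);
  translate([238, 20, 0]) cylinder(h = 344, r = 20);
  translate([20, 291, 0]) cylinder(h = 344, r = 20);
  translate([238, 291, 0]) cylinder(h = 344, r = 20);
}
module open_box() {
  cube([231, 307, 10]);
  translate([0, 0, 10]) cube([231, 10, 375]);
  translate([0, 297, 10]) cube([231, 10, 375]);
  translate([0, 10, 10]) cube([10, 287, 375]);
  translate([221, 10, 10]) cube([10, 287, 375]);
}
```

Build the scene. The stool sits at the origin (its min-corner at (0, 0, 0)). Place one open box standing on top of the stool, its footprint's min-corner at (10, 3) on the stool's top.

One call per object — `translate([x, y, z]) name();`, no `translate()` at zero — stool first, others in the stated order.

stool();
translate([10, 3, 386]) open_box();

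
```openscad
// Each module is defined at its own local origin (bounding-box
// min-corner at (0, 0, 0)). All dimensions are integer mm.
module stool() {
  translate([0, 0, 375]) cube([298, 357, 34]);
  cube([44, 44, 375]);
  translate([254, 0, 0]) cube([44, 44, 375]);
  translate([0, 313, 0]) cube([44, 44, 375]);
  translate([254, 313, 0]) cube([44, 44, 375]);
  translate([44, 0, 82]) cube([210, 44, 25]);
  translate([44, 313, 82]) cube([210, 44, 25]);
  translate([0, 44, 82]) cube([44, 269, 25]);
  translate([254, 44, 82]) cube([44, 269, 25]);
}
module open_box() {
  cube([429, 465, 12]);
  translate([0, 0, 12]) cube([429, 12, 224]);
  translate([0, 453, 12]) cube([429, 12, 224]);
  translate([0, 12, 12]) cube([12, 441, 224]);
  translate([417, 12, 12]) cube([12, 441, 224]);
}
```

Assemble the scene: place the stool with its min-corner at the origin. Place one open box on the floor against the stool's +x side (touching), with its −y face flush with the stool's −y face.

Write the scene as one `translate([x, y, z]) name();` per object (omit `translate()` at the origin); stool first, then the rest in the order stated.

stool();
translate([298, 0, 0]) open_box();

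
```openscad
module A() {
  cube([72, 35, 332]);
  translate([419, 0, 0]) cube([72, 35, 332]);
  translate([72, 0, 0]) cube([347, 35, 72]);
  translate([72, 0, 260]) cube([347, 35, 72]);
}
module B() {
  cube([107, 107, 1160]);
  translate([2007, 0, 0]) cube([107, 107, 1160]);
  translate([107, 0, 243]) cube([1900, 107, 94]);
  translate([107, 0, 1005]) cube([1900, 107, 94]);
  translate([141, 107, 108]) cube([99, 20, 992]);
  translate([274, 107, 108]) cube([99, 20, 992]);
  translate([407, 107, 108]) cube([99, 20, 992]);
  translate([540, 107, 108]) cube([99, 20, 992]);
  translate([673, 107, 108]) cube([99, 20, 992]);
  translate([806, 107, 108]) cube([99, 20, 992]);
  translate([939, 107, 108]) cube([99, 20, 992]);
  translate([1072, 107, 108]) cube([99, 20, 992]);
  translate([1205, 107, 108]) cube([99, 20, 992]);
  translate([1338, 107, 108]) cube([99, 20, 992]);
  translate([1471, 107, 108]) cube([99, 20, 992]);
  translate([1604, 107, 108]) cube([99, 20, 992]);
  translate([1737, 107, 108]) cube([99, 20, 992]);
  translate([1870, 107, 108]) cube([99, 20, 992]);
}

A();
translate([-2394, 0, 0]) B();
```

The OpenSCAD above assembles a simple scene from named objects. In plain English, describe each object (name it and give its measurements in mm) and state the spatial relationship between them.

A is a picture frame with a 347×188 mm rectangular opening (x by z) and a uniform 72 mm border on every side. Frame depth is 35 mm along y. It is built from two vertical stiles running the full outside height and two horizontal rails spanning the gap between the stiles.

B is a fence section. Two 107×107 mm posts, 1160 mm tall, stand on the floor with a clear span of 1900 mm between their inner faces. Two horizontal rails of 107×94 mm section span the gap between the posts with their undersides at z = 243 mm and z = 1005 mm, flush with the posts' −y face. 14 pickets, each 99 mm wide, 20 mm thick and 992 mm tall, are fixed to the +y face of the rails with their bottoms at z = 108 mm, evenly spaced across the span with equal gaps (rounded down to the nearest mm) at the −x end and between each pair — any rounding remainder accumulates at the +x end.

The fence section is on the floor beside the picture frame on its −x side.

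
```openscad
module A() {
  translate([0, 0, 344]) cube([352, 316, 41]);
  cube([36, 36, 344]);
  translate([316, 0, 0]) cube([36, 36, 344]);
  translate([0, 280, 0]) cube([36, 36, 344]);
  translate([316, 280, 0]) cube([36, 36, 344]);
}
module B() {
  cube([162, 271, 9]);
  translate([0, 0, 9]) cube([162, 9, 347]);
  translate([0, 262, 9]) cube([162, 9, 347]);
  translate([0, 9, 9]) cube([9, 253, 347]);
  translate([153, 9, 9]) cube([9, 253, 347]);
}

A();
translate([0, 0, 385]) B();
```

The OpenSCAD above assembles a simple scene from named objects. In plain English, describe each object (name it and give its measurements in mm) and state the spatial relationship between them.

A is a four-legged stool. The seat is a 352×316×41 mm slab whose top surface is at z = 385 mm; four square legs, each 36×36 mm in cross-section, run from the floor (z = 0) to the underside of the seat, each flush with a corner of the seat.

B is an open storage box with external size 162×271×356 mm and wall thickness 9 mm (the base is also 9 mm thick). The base covers the whole footprint; the four walls stand on the base, with the y-facing walls full-width and the x-facing walls fitting between their inner faces.

The open box is on top of the stool.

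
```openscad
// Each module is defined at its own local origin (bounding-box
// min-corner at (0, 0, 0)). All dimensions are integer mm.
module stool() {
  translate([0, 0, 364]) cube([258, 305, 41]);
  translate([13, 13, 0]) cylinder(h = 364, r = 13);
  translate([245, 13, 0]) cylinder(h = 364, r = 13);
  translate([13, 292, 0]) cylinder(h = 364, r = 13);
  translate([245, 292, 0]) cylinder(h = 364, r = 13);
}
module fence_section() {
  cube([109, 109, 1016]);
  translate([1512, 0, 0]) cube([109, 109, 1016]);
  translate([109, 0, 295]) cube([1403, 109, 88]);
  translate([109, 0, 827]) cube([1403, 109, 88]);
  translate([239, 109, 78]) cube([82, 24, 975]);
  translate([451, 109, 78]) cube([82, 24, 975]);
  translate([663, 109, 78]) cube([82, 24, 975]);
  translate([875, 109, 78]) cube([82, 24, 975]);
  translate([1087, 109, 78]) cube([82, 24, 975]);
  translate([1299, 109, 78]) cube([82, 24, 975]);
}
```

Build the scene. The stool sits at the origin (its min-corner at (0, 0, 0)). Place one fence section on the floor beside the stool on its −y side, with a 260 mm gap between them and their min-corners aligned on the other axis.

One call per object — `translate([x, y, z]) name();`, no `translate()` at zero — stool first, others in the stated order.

stool();
translate([0, -393, 0]) fence_section();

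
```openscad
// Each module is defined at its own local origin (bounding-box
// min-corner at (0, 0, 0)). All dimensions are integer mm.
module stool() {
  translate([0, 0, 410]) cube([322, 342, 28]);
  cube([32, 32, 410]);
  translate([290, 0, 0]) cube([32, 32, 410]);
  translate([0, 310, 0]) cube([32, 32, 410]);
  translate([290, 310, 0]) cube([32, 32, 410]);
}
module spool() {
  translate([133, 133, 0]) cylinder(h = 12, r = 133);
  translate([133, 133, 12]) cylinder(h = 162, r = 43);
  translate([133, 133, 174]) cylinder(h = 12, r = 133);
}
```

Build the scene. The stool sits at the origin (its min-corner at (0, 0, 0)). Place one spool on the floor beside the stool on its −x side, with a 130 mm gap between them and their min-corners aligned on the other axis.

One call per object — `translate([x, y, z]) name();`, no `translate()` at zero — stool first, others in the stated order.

stool();
translate([-396, 0, 0]) spool();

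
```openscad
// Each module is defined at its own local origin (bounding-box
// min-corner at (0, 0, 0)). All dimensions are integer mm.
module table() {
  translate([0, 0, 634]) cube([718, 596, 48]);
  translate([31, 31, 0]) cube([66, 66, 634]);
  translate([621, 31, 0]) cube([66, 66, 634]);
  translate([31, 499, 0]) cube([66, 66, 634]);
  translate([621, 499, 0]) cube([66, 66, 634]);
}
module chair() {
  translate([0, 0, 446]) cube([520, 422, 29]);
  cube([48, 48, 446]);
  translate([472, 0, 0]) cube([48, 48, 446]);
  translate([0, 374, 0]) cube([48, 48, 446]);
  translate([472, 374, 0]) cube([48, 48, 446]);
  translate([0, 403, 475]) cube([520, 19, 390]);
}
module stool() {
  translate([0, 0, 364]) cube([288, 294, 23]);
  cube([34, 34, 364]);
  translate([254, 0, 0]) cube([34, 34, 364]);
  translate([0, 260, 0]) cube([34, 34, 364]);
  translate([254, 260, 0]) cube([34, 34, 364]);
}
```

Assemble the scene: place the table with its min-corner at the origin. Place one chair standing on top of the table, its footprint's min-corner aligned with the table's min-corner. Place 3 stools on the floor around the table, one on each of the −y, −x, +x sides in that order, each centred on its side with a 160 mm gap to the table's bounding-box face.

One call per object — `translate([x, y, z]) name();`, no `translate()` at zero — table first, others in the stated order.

table();
translate([0, 0, 682]) chair();
translate([215, -454, 0]) stool();
translate([-448, 151, 0]) stool();
translate([878, 151, 0]) stool();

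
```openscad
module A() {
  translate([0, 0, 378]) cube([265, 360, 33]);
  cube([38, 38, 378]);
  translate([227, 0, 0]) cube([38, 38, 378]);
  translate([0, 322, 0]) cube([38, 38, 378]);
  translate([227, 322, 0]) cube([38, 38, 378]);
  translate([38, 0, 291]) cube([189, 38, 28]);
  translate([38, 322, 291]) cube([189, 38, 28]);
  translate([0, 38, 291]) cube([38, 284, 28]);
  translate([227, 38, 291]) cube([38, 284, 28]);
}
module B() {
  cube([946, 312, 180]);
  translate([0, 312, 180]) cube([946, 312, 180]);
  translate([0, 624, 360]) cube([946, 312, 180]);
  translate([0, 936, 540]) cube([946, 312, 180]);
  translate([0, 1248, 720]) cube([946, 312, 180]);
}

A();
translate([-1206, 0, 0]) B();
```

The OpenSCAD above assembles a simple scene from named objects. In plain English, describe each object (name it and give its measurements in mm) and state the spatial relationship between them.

A is a four-legged stool. The seat is a 265×360×33 mm slab whose top surface is at z = 411 mm; four square legs, each 38×38 mm in cross-section, run from the floor (z = 0) to the underside of the seat, each flush with a corner of the seat. Four stretchers, 38 mm wide and 28 mm tall, connect adjacent legs with their undersides at z = 291 mm, each running between the inner faces of the legs it joins and aligned with the legs' outer faces on the other axis.

B is a straight staircase of 5 solid steps. Each step is 946 mm wide (x), 312 mm deep (y, the going) and 180 mm tall (the rise). The first step rests on the floor; each subsequent step sits one going further in +y and one rise higher in +z, directly behind and above the previous step with no overlap.

The staircase is on the floor beside the stool on its −x side.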